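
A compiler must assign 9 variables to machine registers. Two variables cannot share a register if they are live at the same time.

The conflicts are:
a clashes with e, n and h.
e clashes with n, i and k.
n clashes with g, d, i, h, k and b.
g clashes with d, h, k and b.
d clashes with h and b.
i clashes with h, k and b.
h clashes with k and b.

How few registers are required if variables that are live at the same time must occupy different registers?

n, g, d, h, b pairwise conflict, so at least 5 registers are needed.
5 registers suffice: a=3, e=2, n=1, g=4, d=5, i=4, h=2, k=3, b=3. Every pair that conflicts lands in different registers.

5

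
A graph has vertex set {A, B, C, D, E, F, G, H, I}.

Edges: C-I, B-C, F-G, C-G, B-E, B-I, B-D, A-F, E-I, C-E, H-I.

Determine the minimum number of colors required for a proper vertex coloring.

B, C, E, I are mutually adjacent (a clique of size 4), so at least 4 colors are needed.
4 colors suffice: color 1 → {D, F, I}; color 2 → {A, C, H}; color 3 → {B, G}; color 4 → {E}. Each edge has distinct colors on its endpoints.

4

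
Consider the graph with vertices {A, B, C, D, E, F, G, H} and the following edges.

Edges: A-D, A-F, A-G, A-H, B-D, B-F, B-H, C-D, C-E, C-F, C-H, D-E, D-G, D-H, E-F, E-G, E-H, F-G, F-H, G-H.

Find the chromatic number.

4

C, D, E, H are mutually adjacent (a clique of size 4), so at least 4 colors are needed.
4 colors suffice: A=3, B=3, C=4, D=2, E=3, F=2, G=4, H=1. Every edge joins two different colors.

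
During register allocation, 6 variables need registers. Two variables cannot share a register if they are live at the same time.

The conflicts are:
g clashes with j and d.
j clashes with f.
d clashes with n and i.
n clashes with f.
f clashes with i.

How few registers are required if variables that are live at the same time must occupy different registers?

3

The cycle d-i-f-j-g-d has odd length 5, so it cannot be 2-colored; at least 3 registers are needed.
Using 3 registers: g=2, j=3, d=1, n=2, f=1, i=2. No two conflicting variables share a register.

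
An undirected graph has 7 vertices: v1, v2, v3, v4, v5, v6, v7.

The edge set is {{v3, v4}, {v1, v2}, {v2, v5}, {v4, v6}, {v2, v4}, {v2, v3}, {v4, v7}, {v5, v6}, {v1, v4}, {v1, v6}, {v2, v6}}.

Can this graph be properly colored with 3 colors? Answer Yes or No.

No

v1, v2, v4, v6 are pairwise adjacent (a clique of size 4), so at least 4 colors are needed.
So 3 colors are not enough.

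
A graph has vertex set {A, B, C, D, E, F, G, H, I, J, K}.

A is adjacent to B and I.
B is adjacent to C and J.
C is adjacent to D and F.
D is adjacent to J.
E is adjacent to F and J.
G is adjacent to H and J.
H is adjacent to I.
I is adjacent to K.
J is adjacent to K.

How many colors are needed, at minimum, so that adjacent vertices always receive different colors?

The cycle I-A-B-J-K-I has odd length 5, so it cannot be 2-colored; at least 3 colors are needed.
One proper 3-coloring: A=3, B=2, C=1, D=2, E=2, F=3, G=3, H=2, I=1, J=1, K=2. No two adjacent vertices share a color.

3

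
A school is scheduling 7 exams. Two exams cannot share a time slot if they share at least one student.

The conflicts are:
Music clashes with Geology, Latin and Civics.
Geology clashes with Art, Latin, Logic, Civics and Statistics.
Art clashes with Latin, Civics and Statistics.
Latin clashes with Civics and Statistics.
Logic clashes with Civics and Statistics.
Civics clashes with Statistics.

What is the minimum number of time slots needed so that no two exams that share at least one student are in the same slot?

5

Geology, Art, Latin, Civics, Statistics pairwise conflict, so at least 5 time slots are needed.
5 time slots suffice: time slot 1 → {Geology}; time slot 2 → {Civics}; time slot 3 → {Latin, Logic}; time slot 4 → {Music, Statistics}; time slot 5 → {Art}. Every pair that conflicts lands in different time slots.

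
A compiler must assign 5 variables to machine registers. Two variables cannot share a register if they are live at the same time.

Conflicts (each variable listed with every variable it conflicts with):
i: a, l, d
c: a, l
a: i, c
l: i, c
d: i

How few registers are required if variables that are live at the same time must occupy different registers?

c and l conflict, so at least 2 registers are needed.
2 registers suffice: register 1 → {i, c}; register 2 → {a, l, d}. Each listed conflict is separated.

2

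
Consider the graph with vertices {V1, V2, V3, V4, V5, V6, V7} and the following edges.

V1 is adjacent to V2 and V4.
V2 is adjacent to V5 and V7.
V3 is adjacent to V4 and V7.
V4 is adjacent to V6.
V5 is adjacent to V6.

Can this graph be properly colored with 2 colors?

No

The cycle V6-V5-V2-V1-V4-V6 has odd length 5, so it cannot be 2-colored; at least 3 colors are needed.
So 2 colors are not enough.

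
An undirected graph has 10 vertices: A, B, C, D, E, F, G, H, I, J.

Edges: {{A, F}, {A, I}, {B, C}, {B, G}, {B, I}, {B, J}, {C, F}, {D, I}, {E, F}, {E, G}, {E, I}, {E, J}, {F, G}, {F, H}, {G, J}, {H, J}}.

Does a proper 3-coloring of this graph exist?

The chromatic number is 3. B, G, J are pairwise adjacent, so at least 3 colors are needed.
3 colors suffice: A=blue, B=green, C=blue, D=blue, E=green, F=red, G=blue, H=blue, I=red, J=red.
That is already a proper 3-coloring.

Yes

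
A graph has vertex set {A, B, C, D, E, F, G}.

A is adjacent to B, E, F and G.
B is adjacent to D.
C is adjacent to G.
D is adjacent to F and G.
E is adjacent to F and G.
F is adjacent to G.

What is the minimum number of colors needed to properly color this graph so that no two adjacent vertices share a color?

A, E, F, G are mutually adjacent (a clique of size 4), so at least 4 colors are needed.
A valid assignment using 4 colors: A=green, B=red, C=blue, D=green, E=yellow, F=blue, G=red. Every edge joins two different colors.

4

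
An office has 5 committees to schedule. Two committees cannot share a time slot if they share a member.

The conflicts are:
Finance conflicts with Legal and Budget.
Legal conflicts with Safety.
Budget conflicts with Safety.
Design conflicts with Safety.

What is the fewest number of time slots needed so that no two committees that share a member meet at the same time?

Legal and Safety conflict, so at least 2 time slots are needed.
2 time slots suffice: Finance=1, Legal=2, Budget=2, Design=2, Safety=1. Every pair that conflicts lands in different time slots.

2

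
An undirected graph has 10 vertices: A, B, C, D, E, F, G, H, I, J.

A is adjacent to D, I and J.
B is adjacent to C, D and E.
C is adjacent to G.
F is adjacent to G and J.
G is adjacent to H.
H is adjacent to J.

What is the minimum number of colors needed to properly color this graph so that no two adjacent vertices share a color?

The cycle H-G-C-B-D-A-J-H has odd length 7, so it cannot be 2-colored; at least 3 colors are needed.
3 colors suffice: color 1 → {A, B, G}; color 2 → {C, D, E, I, J}; color 3 → {F, H}. Each edge has distinct colors on its endpoints.

3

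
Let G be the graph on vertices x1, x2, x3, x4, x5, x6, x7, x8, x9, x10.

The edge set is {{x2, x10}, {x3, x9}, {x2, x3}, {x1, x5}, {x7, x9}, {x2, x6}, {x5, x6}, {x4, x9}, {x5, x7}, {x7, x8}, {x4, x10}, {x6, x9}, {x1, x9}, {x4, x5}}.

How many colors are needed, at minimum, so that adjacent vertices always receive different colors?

3

The cycle x4-x5-x6-x2-x10-x4 has odd length 5, so it cannot be 2-colored; at least 3 colors are needed.
3 colors suffice: x1=2, x2=1, x3=2, x4=2, x5=1, x6=2, x7=2, x8=1, x9=1, x10=3. Every edge joins two different colors.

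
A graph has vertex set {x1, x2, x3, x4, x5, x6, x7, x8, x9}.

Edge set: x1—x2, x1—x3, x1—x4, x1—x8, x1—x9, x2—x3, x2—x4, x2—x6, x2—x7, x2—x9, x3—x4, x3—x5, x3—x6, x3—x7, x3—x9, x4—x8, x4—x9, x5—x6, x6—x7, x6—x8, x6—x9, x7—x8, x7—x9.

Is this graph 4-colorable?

x2, x3, x6, x7, x9 are mutually adjacent (a clique of size 5), so at least 5 colors are needed.
So 4 colors are not enough.

No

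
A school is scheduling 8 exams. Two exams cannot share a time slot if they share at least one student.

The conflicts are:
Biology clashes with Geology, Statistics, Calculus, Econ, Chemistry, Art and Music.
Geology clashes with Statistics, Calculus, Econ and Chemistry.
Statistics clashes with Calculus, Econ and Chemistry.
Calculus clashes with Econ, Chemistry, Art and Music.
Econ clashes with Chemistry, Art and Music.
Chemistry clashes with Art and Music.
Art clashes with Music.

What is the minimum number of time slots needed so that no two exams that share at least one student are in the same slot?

6

Biology, Geology, Statistics, Calculus, Econ, Chemistry are mutually in conflict, so at least 6 time slots are needed.
6 time slots suffice: time slot 1 → {Econ}; time slot 2 → {Chemistry}; time slot 3 → {Calculus}; time slot 4 → {Biology}; time slot 5 → {Geology, Music}; time slot 6 → {Statistics, Art}. Each listed conflict is separated.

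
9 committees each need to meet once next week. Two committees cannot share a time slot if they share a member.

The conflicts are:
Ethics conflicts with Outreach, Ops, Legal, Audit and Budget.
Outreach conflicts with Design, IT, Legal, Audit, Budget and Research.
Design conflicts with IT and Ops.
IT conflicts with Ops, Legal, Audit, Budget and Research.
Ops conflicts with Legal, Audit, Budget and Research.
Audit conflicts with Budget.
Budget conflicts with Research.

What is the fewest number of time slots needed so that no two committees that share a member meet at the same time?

Ethics, Outreach, Audit, Budget pairwise conflict, so at least 4 time slots are needed.
A valid assignment using 4 time slots: Ethics=1, Outreach=2, Design=3, IT=1, Ops=2, Legal=3, Audit=4, Budget=3, Research=4. Each listed conflict is separated.

4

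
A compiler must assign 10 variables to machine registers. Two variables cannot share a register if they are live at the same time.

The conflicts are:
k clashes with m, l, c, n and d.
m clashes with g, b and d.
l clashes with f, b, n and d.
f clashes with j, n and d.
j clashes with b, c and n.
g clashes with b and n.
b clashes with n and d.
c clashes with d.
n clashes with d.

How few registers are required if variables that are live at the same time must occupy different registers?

4

k, l, n, d are mutually in conflict, so at least 4 registers are needed.
4 registers suffice: k=3, m=2, l=4, f=3, j=1, g=1, b=3, c=2, n=2, d=1. Each listed conflict is separated.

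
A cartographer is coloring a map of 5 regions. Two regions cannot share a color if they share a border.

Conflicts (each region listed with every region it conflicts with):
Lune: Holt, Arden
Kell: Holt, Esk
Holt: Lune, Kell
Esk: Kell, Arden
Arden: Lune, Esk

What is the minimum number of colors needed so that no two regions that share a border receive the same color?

3

The cycle Esk-Arden-Lune-Holt-Kell-Esk has odd length 5, so it cannot be 2-colored; at least 3 colors are needed.
3 colors suffice: color 1 → {Lune, Kell}; color 2 → {Holt, Arden}; color 3 → {Esk}. Each listed conflict is separated.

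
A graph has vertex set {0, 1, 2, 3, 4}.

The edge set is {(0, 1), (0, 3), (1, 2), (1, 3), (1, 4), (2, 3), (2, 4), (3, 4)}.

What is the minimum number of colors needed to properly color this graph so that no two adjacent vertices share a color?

4

1, 2, 3, 4 are pairwise adjacent (a clique of size 4), so at least 4 colors are needed.
One proper 4-coloring: 0=green, 1=red, 2=yellow, 3=blue, 4=green. Each edge has distinct colors on its endpoints.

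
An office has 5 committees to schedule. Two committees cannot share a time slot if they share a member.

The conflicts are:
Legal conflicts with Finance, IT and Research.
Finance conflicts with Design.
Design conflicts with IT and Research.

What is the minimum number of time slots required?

2

Design and Research conflict, so at least 2 time slots are needed.
2 time slots suffice: time slot 1 → {Legal, Design}; time slot 2 → {Finance, IT, Research}. Each listed conflict is separated.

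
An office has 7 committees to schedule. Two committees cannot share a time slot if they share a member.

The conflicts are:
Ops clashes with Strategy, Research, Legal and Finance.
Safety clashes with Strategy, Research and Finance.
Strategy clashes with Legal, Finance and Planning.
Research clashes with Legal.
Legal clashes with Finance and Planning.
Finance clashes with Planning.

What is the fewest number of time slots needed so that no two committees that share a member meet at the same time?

Strategy, Legal, Finance, Planning all conflict with each other, so at least 4 time slots are needed.
4 time slots suffice: time slot 1 → {Safety, Legal}; time slot 2 → {Strategy, Research}; time slot 3 → {Finance}; time slot 4 → {Ops, Planning}. Every pair that conflicts lands in different time slots.

4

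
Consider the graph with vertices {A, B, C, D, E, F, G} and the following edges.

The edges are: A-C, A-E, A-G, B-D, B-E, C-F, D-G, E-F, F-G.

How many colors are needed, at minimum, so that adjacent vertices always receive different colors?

3

The cycle G-D-B-E-F-G has odd length 5, so it cannot be 2-colored; at least 3 colors are needed.
3 colors suffice: color red → {A, B, F}; color blue → {C, E, G}; color green → {D}. No two adjacent vertices share a color.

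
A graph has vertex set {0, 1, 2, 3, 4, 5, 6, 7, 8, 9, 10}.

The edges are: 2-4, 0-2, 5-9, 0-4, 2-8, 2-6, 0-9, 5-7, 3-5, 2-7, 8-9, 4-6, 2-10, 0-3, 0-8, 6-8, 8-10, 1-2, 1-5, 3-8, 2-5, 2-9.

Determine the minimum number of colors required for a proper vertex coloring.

4

0, 2, 8, 9 are pairwise adjacent (a clique of size 4), so at least 4 colors are needed.
A valid assignment using 4 colors: 0=green, 1=green, 2=red, 3=red, 4=blue, 5=blue, 6=green, 7=green, 8=blue, 9=yellow, 10=green. Each edge has distinct colors on its endpoints.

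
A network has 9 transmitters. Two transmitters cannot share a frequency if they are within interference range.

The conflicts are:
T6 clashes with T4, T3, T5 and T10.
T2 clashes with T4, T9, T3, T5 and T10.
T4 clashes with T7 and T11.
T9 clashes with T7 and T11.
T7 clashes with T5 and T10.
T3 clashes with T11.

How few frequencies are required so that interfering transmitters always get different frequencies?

2

T2 and T3 conflict, so at least 2 frequencies are needed.
2 frequencies suffice: frequency 1 → {T6, T2, T7, T11}; frequency 2 → {T4, T9, T3, T5, T10}. Each listed conflict is separated.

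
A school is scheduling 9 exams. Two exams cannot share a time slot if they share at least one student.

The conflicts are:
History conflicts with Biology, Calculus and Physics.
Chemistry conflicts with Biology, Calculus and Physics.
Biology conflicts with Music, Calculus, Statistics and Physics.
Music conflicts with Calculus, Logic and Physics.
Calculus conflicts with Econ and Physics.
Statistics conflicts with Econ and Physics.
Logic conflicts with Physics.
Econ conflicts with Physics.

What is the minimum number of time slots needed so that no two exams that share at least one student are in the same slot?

Chemistry, Biology, Calculus, Physics all conflict with each other, so at least 4 time slots are needed.
A valid assignment using 4 time slots: History=4, Chemistry=4, Biology=2, Music=4, Calculus=3, Statistics=3, Logic=2, Econ=2, Physics=1. No two conflicting exams share a time slot.

4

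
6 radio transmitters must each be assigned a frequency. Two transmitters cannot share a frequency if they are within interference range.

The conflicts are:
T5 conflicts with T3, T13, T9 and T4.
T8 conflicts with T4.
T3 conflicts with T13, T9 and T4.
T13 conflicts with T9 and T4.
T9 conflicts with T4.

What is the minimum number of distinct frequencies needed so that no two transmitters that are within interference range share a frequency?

5

T5, T3, T13, T9, T4 all conflict with each other, so at least 5 frequencies are needed.
5 frequencies suffice: frequency 1 → {T4}; frequency 2 → {T5, T8}; frequency 3 → {T9}; frequency 4 → {T3}; frequency 5 → {T13}. No two conflicting transmitters share a frequency.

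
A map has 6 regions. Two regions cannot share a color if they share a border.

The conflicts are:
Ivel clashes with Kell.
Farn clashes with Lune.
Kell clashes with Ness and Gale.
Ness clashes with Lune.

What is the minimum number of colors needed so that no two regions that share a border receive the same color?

2

Farn and Lune conflict, so at least 2 colors are needed.
A valid assignment using 2 colors: Ivel=2, Farn=2, Kell=1, Ness=2, Lune=1, Gale=2. Each listed conflict is separated.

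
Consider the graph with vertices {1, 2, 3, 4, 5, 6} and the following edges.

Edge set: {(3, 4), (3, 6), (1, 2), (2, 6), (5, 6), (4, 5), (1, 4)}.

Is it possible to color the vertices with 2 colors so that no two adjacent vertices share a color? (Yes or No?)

The cycle 3-6-2-1-4-3 has odd length 5, so it cannot be 2-colored; at least 3 colors are needed.
So 2 colors are not enough.

No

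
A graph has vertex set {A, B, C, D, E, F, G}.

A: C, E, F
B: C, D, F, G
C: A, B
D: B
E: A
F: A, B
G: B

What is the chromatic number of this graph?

2

B and D are adjacent, so at least 2 colors are needed.
2 colors suffice: A=1, B=1, C=2, D=2, E=2, F=2, G=2. Every edge joins two different colors.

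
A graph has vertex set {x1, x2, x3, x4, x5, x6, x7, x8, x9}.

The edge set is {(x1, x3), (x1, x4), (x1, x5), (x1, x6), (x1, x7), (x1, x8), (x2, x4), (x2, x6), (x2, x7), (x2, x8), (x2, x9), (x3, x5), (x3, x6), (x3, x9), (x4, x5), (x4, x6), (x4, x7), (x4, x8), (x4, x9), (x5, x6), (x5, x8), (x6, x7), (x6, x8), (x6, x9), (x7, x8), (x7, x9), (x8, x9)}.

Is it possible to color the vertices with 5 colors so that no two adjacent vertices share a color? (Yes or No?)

x2, x4, x6, x7, x8, x9 are pairwise adjacent (a clique of size 6), so at least 6 colors are needed.
So 5 colors are not enough.

No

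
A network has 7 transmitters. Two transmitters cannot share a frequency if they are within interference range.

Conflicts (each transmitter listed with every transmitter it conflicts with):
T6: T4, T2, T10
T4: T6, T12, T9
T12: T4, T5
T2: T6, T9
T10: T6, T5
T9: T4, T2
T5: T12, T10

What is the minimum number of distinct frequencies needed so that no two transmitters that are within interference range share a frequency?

The cycle T4-T12-T5-T10-T6-T4 has odd length 5, so it cannot be 2-colored; at least 3 frequencies are needed.
Using 3 frequencies: T6=2, T4=1, T12=2, T2=1, T10=3, T9=2, T5=1. Each listed conflict is separated.

3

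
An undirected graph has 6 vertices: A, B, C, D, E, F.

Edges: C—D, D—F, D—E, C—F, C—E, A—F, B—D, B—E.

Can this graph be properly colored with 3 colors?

Yes

The chromatic number is 3. C, D, E are pairwise adjacent, so at least 3 colors are needed.
A valid assignment using 3 colors: A=red, B=blue, C=blue, D=red, E=green, F=green.
That is already a proper 3-coloring.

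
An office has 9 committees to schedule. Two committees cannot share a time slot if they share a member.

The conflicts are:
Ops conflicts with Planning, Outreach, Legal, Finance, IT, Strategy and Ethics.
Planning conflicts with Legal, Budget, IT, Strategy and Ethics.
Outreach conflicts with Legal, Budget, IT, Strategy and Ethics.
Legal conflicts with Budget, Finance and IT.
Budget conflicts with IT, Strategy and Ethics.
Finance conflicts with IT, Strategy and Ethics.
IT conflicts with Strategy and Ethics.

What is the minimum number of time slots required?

4

Outreach, Legal, Budget, IT pairwise conflict, so at least 4 time slots are needed.
4 time slots suffice: time slot 1 → {IT}; time slot 2 → {Ops, Budget}; time slot 3 → {Legal, Strategy, Ethics}; time slot 4 → {Planning, Outreach, Finance}. Every pair that conflicts lands in different time slots.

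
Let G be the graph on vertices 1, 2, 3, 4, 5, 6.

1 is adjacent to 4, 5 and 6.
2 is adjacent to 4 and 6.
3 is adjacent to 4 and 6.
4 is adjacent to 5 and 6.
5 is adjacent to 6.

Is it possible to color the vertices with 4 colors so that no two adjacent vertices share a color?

The chromatic number is 4. 1, 4, 5, 6 are pairwise adjacent (a clique of size 4), so at least 4 colors are needed.
One proper 4-coloring: 1=d, 2=c, 3=c, 4=b, 5=c, 6=a.
That is already a proper 4-coloring.

Yes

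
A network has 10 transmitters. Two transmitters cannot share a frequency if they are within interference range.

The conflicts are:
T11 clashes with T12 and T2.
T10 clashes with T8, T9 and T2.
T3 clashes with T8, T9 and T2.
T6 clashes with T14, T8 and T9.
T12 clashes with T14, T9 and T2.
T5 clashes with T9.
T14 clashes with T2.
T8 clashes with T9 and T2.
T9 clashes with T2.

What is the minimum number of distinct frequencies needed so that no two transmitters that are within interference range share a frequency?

4

T3, T8, T9, T2 pairwise conflict, so at least 4 frequencies are needed.
Using 4 frequencies: T11=2, T10=4, T3=4, T6=1, T12=3, T5=1, T14=2, T8=3, T9=2, T2=1. Each listed conflict is separated.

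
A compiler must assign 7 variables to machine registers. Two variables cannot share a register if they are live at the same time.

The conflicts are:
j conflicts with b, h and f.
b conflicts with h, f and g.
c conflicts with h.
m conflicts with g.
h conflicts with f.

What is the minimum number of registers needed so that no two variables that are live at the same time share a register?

j, b, h, f all conflict with each other, so at least 4 registers are needed.
4 registers suffice: register 1 → {h, g}; register 2 → {b, c, m}; register 3 → {j}; register 4 → {f}. Every pair that conflicts lands in different registers.

4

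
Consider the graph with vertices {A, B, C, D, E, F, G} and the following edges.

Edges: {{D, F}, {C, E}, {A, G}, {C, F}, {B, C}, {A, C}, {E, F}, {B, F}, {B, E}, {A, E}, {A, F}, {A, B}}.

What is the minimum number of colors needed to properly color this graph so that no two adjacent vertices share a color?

5

A, B, C, E, F form a clique, so at least 5 colors are needed.
5 colors suffice: A=red, B=green, C=purple, D=red, E=yellow, F=blue, G=blue. Every edge joins two different colors.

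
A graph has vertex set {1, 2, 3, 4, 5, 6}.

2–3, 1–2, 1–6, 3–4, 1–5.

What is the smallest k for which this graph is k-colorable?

3 and 4 are adjacent, so at least 2 colors are needed.
2 colors suffice: 1=red, 2=blue, 3=red, 4=blue, 5=blue, 6=blue. Every edge joins two different colors.

2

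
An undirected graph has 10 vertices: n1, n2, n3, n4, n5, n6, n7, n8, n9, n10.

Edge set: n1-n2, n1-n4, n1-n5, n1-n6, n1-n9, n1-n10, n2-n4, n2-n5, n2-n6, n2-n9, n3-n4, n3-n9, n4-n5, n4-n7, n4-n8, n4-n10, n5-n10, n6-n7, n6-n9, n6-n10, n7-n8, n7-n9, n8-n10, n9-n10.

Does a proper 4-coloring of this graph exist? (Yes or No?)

The chromatic number is 4. n1, n2, n6, n9 are mutually adjacent (a clique of size 4), so at least 4 colors are needed.
4 colors suffice: color 1 → {n4, n9}; color 2 → {n1, n3, n7}; color 3 → {n2, n10}; color 4 → {n5, n6, n8}.
That is already a proper 4-coloring.

Yes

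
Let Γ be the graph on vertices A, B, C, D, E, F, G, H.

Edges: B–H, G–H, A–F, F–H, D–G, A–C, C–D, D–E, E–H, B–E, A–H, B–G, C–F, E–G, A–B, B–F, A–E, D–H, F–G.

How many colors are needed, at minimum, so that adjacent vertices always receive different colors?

4

A, B, F, H form a clique, so at least 4 colors are needed.
4 colors suffice: color 1 → {C, H}; color 2 → {B, D}; color 3 → {A, G}; color 4 → {E, F}. Every edge joins two different colors.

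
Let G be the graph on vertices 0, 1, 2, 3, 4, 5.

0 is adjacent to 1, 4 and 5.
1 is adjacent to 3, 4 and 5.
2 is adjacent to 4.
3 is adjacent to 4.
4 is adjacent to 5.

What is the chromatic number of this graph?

0, 1, 4, 5 form a clique, so at least 4 colors are needed.
4 colors suffice: color red → {4}; color blue → {1, 2}; color green → {3, 5}; color yellow → {0}. No two adjacent vertices share a color.

4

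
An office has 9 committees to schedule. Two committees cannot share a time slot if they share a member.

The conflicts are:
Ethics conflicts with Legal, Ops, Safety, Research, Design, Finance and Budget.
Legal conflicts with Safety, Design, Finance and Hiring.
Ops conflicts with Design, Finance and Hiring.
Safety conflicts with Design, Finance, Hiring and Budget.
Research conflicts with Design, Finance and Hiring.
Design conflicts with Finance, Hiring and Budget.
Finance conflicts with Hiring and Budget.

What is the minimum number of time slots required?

5

Ethics, Safety, Design, Finance, Budget all conflict with each other, so at least 5 time slots are needed.
5 time slots suffice: Ethics=3, Legal=5, Ops=4, Safety=4, Research=4, Design=2, Finance=1, Hiring=3, Budget=5. Every pair that conflicts lands in different time slots.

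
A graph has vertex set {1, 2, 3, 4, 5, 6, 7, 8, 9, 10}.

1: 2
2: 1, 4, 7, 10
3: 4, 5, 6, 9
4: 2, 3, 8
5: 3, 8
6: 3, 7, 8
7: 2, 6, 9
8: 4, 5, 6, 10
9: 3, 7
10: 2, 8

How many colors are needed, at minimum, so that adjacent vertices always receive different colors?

3

The cycle 4-3-9-7-2-4 has odd length 5, so it cannot be 2-colored; at least 3 colors are needed.
One proper 3-coloring: 1=b, 2=a, 3=a, 4=b, 5=b, 6=b, 7=c, 8=a, 9=b, 10=b. Every edge joins two different colors.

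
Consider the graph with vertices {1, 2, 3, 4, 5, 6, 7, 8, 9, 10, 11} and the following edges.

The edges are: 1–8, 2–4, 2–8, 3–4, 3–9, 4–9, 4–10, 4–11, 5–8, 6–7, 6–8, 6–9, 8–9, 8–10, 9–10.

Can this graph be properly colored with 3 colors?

The chromatic number is 3. 8, 9, 10 form a triangle, so at least 3 colors are needed.
3 colors suffice: color red → {4, 7, 8}; color blue → {1, 2, 5, 9, 11}; color green → {3, 6, 10}.
That is already a proper 3-coloring.

Yes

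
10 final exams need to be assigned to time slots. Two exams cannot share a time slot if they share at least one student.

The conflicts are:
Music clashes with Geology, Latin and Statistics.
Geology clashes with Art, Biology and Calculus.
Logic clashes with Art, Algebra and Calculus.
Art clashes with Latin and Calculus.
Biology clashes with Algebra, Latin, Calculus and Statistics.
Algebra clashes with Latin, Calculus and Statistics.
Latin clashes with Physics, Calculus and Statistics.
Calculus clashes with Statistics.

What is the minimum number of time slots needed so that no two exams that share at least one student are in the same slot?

5

Biology, Algebra, Latin, Calculus, Statistics pairwise conflict, so at least 5 time slots are needed.
5 time slots suffice: time slot 1 → {Music, Physics, Calculus}; time slot 2 → {Geology, Logic, Latin}; time slot 3 → {Art, Biology}; time slot 4 → {Statistics}; time slot 5 → {Algebra}. Every pair that conflicts lands in different time slots.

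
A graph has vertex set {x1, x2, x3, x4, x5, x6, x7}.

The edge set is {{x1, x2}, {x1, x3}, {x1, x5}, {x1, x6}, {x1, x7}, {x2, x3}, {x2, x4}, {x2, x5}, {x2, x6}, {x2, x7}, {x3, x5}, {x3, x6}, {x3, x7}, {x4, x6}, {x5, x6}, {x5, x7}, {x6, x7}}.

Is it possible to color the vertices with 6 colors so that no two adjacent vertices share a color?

Yes

The chromatic number is 6. x1, x2, x3, x5, x6, x7 form a clique, so at least 6 colors are needed.
A valid assignment using 6 colors: x1=3, x2=1, x3=4, x4=3, x5=5, x6=2, x7=6.
That is already a proper 6-coloring.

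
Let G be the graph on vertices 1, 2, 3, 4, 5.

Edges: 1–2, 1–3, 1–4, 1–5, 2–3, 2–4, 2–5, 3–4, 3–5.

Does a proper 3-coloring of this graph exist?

1, 2, 3, 4 are pairwise adjacent (a clique of size 4), so at least 4 colors are needed.
So 3 colors are not enough.

No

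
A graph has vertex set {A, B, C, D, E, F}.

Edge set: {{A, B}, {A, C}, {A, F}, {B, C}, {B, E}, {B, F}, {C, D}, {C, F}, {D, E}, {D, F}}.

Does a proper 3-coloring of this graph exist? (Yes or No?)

No

A, B, C, F are mutually adjacent (a clique of size 4), so at least 4 colors are needed.
So 3 colors are not enough.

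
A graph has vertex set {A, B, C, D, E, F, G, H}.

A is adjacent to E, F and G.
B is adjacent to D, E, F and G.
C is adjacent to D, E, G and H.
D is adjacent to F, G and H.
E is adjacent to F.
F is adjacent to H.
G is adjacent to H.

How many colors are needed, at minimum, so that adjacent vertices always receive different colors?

C, D, G, H form a clique, so at least 4 colors are needed.
4 colors suffice: color 1 → {D, E}; color 2 → {F, G}; color 3 → {A, B, H}; color 4 → {C}. No two adjacent vertices share a color.

4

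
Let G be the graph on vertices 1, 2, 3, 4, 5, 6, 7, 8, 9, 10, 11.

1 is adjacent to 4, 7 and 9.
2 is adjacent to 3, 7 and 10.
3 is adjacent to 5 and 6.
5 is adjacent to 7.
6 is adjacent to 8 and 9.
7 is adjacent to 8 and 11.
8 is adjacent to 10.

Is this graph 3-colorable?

Yes

The chromatic number is 3. The cycle 3-2-10-8-6-3 has odd length 5, so it cannot be 2-colored; at least 3 colors are needed.
3 colors suffice: color a → {3, 4, 7, 9, 10}; color b → {1, 2, 5, 8, 11}; color c → {6}.
That is already a proper 3-coloring.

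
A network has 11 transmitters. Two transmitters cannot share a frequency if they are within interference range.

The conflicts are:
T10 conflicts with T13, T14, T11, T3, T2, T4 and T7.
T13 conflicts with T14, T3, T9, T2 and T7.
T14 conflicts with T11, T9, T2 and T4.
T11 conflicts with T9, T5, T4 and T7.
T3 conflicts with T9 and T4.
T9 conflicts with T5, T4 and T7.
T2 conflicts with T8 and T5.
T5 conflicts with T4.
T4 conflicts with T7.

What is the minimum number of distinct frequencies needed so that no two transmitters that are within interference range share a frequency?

4

T10, T11, T4, T7 all conflict with each other, so at least 4 frequencies are needed.
4 frequencies suffice: frequency 1 → {T13, T8, T4}; frequency 2 → {T10, T9}; frequency 3 → {T14, T3, T5, T7}; frequency 4 → {T11, T2}. Each listed conflict is separated.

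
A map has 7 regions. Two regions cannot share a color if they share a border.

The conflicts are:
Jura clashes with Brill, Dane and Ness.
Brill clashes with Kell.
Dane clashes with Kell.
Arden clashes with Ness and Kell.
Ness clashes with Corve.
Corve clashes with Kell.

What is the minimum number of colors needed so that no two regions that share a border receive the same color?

3

The cycle Kell-Brill-Jura-Ness-Arden-Kell has odd length 5, so it cannot be 2-colored; at least 3 colors are needed.
One proper 3-coloring: Jura=1, Brill=2, Dane=2, Arden=3, Ness=2, Corve=3, Kell=1. Every pair that conflicts lands in different colors.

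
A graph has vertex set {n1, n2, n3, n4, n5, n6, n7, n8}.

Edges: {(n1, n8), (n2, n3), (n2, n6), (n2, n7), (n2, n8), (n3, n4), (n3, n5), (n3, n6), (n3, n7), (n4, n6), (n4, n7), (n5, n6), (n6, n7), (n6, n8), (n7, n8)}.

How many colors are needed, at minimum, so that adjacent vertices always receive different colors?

n3, n4, n6, n7 are mutually adjacent (a clique of size 4), so at least 4 colors are needed.
4 colors suffice: color 1 → {n1, n6}; color 2 → {n5, n7}; color 3 → {n3, n8}; color 4 → {n2, n4}. Every edge joins two different colors.

4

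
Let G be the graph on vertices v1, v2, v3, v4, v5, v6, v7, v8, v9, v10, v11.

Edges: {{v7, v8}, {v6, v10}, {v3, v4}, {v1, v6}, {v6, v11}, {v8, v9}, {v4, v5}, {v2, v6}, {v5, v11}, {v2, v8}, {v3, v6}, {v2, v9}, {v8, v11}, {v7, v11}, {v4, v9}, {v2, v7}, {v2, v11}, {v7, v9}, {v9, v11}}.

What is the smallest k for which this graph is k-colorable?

5

v2, v7, v8, v9, v11 form a clique, so at least 5 colors are needed.
5 colors suffice: color 1 → {v1, v4, v10, v11}; color 2 → {v5, v6, v9}; color 3 → {v2, v3}; color 4 → {v8}; color 5 → {v7}. Each edge has distinct colors on its endpoints.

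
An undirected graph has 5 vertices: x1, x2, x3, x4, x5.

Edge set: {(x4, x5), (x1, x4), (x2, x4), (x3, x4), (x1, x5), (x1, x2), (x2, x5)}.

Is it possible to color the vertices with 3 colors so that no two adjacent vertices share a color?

x1, x2, x4, x5 form a clique, so at least 4 colors are needed.
So 3 colors are not enough.

No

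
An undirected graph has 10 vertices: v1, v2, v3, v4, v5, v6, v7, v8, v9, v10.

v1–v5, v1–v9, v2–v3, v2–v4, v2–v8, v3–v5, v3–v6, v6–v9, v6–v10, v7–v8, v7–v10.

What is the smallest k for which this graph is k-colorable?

3

The cycle v1-v5-v3-v6-v9-v1 has odd length 5, so it cannot be 2-colored; at least 3 colors are needed.
3 colors suffice: color red → {v3, v4, v8, v9, v10}; color blue → {v2, v5, v6, v7}; color green → {v1}. No two adjacent vertices share a color.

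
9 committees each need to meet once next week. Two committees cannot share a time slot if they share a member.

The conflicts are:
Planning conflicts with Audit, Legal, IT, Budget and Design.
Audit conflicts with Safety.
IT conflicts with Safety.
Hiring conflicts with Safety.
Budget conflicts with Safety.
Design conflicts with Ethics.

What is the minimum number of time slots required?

2

Planning and Budget conflict, so at least 2 time slots are needed.
2 time slots suffice: Planning=1, Audit=2, Legal=2, IT=2, Hiring=2, Budget=2, Design=2, Safety=1, Ethics=1. Each listed conflict is separated.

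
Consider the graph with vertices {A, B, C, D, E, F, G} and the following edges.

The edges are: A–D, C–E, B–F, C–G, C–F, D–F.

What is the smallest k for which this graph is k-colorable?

2

D and F are adjacent, so at least 2 colors are needed.
2 colors suffice: A=1, B=2, C=2, D=2, E=1, F=1, G=1. No two adjacent vertices share a color.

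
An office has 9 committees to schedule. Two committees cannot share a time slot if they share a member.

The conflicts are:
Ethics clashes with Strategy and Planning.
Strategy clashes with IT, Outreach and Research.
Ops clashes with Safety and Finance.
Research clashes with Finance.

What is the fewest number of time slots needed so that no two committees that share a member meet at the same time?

Research and Finance conflict, so at least 2 time slots are needed.
2 time slots suffice: time slot 1 → {Strategy, Planning, Safety, Finance}; time slot 2 → {Ethics, IT, Ops, Outreach, Research}. Each listed conflict is separated.

2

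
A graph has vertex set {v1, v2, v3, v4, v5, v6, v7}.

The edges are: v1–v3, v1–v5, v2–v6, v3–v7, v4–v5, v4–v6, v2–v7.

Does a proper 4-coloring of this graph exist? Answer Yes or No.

The chromatic number is 3. The cycle v6-v4-v5-v1-v3-v7-v2-v6 has odd length 7, so it cannot be 2-colored; at least 3 colors are needed.
3 colors suffice: color 1 → {v1, v2, v4}; color 2 → {v3, v5, v6}; color 3 → {v7}.
Since 4 ≥ 3, a proper 4-coloring certainly exists.

Yes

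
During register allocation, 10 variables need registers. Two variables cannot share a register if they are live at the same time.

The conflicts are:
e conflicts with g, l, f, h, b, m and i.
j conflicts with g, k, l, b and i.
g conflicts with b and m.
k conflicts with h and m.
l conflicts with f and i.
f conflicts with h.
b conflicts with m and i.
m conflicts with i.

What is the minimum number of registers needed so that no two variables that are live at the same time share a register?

4

e, g, b, m pairwise conflict, so at least 4 registers are needed.
4 registers suffice: register 1 → {e, j}; register 2 → {k, l, b}; register 3 → {f, m}; register 4 → {g, h, i}. Every pair that conflicts lands in different registers.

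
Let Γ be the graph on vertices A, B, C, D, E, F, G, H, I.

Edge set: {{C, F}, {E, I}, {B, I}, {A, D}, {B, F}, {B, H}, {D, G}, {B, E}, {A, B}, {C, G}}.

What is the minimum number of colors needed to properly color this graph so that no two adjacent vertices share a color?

3

B, E, I are pairwise adjacent, so at least 3 colors are needed.
One proper 3-coloring: A=2, B=1, C=1, D=1, E=2, F=2, G=2, H=2, I=3. Each edge has distinct colors on its endpoints.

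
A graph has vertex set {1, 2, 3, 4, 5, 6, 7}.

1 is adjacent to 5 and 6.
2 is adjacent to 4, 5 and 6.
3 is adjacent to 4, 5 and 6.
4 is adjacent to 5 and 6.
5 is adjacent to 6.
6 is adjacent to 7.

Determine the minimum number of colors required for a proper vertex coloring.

3, 4, 5, 6 are pairwise adjacent (a clique of size 4), so at least 4 colors are needed.
4 colors suffice: color a → {6}; color b → {5, 7}; color c → {1, 4}; color d → {2, 3}. No two adjacent vertices share a color.

4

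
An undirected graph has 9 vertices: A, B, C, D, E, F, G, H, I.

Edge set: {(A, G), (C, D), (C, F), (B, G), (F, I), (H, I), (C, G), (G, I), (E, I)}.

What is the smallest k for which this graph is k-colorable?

A and G are adjacent, so at least 2 colors are needed.
A valid assignment using 2 colors: A=blue, B=blue, C=blue, D=red, E=red, F=red, G=red, H=red, I=blue. Every edge joins two different colors.

2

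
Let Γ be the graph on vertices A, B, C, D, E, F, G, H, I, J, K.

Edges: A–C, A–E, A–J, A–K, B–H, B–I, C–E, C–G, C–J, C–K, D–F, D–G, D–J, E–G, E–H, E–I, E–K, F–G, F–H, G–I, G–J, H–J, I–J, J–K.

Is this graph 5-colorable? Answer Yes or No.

The chromatic number is 4. A, C, E, K are mutually adjacent (a clique of size 4), so at least 4 colors are needed.
4 colors suffice: color 1 → {B, E, F, J}; color 2 → {A, G, H}; color 3 → {C, D, I}; color 4 → {K}.
Since 5 ≥ 4, a proper 5-coloring certainly exists.

Yes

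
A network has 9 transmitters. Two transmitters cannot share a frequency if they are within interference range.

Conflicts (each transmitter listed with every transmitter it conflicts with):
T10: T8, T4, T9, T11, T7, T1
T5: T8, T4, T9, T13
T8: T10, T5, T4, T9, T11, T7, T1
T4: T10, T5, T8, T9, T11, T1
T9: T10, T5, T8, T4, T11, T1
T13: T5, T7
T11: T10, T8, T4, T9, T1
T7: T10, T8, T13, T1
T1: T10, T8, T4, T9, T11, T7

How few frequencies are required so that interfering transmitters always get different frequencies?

6

T10, T8, T4, T9, T11, T1 all conflict with each other, so at least 6 frequencies are needed.
A valid assignment using 6 frequencies: T10=4, T5=4, T8=1, T4=3, T9=2, T13=1, T11=6, T7=2, T1=5. Every pair that conflicts lands in different frequencies.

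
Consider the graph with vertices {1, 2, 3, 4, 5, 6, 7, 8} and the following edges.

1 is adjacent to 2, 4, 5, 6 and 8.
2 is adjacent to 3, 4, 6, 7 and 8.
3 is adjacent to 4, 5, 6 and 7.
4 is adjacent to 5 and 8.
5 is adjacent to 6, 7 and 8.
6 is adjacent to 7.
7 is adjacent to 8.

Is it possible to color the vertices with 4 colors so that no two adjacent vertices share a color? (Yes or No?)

Yes

The chromatic number is 4. 1, 4, 5, 8 are pairwise adjacent (a clique of size 4), so at least 4 colors are needed.
One proper 4-coloring: 1=yellow, 2=red, 3=yellow, 4=green, 5=red, 6=blue, 7=green, 8=blue.
That is already a proper 4-coloring.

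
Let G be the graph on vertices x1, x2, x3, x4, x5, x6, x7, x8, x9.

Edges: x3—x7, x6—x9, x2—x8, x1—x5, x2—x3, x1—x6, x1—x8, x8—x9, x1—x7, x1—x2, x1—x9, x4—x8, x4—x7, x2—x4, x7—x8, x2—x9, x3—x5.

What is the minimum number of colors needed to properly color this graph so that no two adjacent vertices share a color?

x1, x2, x8, x9 form a clique, so at least 4 colors are needed.
4 colors suffice: x1=1, x2=3, x3=1, x4=1, x5=2, x6=2, x7=3, x8=2, x9=4. Every edge joins two different colors.

4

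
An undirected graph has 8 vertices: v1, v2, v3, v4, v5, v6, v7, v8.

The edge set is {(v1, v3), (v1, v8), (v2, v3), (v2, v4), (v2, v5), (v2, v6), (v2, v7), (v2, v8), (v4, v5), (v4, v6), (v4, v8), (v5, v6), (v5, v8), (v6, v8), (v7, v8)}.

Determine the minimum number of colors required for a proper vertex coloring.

v2, v4, v5, v6, v8 form a clique, so at least 5 colors are needed.
A valid assignment using 5 colors: v1=2, v2=2, v3=1, v4=3, v5=4, v6=5, v7=3, v8=1. Each edge has distinct colors on its endpoints.

5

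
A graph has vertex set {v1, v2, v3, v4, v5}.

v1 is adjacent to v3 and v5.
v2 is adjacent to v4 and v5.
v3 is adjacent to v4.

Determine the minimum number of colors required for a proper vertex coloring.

3

The cycle v4-v2-v5-v1-v3-v4 has odd length 5, so it cannot be 2-colored; at least 3 colors are needed.
3 colors suffice: color 1 → {v4, v5}; color 2 → {v2, v3}; color 3 → {v1}. Every edge joins two different colors.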